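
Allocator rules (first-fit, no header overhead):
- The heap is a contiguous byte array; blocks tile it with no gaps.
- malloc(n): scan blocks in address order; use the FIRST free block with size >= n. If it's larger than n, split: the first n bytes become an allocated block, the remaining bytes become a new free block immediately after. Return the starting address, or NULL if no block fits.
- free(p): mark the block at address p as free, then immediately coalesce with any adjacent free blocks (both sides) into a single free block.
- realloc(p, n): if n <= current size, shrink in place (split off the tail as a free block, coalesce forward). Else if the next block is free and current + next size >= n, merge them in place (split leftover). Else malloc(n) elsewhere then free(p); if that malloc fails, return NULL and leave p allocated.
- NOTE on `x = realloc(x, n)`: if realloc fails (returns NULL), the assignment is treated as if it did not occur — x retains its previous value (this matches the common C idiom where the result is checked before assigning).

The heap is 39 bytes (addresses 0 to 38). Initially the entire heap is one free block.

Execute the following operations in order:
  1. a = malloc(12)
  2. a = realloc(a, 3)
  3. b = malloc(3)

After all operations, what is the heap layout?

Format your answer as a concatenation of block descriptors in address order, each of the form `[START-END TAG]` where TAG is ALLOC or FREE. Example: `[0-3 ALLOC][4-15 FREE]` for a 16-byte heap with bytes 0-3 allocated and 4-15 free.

Answer: [0-2 ALLOC][3-5 ALLOC][6-38 FREE]

Derivation:
Op 1: a = malloc(12) -> a = 0; heap: [0-11 ALLOC][12-38 FREE]
Op 2: a = realloc(a, 3) -> a = 0; heap: [0-2 ALLOC][3-38 FREE]
Op 3: b = malloc(3) -> b = 3; heap: [0-2 ALLOC][3-5 ALLOC][6-38 FREE]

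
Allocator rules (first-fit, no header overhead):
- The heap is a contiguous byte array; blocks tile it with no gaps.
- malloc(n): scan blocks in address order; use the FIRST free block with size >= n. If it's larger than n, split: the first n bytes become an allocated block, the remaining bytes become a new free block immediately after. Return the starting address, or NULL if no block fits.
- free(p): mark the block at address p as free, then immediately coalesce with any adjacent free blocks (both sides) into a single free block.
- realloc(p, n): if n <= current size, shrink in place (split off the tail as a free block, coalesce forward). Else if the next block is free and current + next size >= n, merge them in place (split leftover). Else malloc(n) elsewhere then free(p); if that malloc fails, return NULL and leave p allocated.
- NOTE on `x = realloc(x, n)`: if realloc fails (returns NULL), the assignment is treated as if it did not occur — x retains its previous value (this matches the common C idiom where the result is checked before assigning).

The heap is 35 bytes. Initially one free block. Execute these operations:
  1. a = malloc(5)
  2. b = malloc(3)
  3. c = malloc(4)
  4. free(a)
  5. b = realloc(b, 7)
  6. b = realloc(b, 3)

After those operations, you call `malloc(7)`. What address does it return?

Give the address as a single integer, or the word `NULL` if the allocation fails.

Answer: 0

Derivation:
Op 1: a = malloc(5) -> a = 0; heap: [0-4 ALLOC][5-34 FREE]
Op 2: b = malloc(3) -> b = 5; heap: [0-4 ALLOC][5-7 ALLOC][8-34 FREE]
Op 3: c = malloc(4) -> c = 8; heap: [0-4 ALLOC][5-7 ALLOC][8-11 ALLOC][12-34 FREE]
Op 4: free(a) -> (freed a); heap: [0-4 FREE][5-7 ALLOC][8-11 ALLOC][12-34 FREE]
Op 5: b = realloc(b, 7) -> b = 12; heap: [0-7 FREE][8-11 ALLOC][12-18 ALLOC][19-34 FREE]
Op 6: b = realloc(b, 3) -> b = 12; heap: [0-7 FREE][8-11 ALLOC][12-14 ALLOC][15-34 FREE]
malloc(7): first-fit scan over [0-7 FREE][8-11 ALLOC][12-14 ALLOC][15-34 FREE] -> 0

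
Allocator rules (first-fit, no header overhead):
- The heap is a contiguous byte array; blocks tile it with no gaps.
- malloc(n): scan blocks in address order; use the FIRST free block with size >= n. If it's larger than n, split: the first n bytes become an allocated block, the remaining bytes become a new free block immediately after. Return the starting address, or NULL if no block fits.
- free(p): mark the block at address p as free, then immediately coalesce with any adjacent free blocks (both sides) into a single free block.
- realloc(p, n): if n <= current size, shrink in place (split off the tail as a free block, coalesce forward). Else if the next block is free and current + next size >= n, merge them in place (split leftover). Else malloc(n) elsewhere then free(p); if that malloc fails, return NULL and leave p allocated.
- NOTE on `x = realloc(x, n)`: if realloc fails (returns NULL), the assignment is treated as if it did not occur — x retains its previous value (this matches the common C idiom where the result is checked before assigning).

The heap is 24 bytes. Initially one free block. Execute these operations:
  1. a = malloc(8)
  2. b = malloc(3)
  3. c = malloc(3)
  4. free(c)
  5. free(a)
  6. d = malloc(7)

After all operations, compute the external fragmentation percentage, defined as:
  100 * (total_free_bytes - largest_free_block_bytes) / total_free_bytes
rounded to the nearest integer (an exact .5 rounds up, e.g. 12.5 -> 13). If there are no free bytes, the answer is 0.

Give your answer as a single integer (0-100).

Op 1: a = malloc(8) -> a = 0; heap: [0-7 ALLOC][8-23 FREE]
Op 2: b = malloc(3) -> b = 8; heap: [0-7 ALLOC][8-10 ALLOC][11-23 FREE]
Op 3: c = malloc(3) -> c = 11; heap: [0-7 ALLOC][8-10 ALLOC][11-13 ALLOC][14-23 FREE]
Op 4: free(c) -> (freed c); heap: [0-7 ALLOC][8-10 ALLOC][11-23 FREE]
Op 5: free(a) -> (freed a); heap: [0-7 FREE][8-10 ALLOC][11-23 FREE]
Op 6: d = malloc(7) -> d = 0; heap: [0-6 ALLOC][7-7 FREE][8-10 ALLOC][11-23 FREE]
Free blocks: [1 13] total_free=14 largest=13 -> 100*(14-13)/14 = 100/14 ≈ 7.143 -> rounds to 7

Answer: 7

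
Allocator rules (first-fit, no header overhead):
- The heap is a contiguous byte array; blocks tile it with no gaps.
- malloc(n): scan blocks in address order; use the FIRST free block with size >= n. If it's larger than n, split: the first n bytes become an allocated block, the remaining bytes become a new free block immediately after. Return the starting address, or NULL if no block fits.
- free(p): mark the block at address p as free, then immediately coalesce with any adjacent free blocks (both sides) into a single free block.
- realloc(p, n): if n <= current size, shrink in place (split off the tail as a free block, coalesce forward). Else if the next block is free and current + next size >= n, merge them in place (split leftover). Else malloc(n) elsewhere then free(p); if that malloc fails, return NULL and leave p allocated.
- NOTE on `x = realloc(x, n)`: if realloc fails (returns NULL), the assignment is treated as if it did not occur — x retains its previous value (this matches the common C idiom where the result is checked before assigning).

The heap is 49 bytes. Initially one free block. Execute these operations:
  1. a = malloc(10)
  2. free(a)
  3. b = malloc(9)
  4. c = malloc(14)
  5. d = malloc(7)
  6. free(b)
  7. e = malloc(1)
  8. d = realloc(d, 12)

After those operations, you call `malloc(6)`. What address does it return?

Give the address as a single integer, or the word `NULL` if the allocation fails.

Op 1: a = malloc(10) -> a = 0; heap: [0-9 ALLOC][10-48 FREE]
Op 2: free(a) -> (freed a); heap: [0-48 FREE]
Op 3: b = malloc(9) -> b = 0; heap: [0-8 ALLOC][9-48 FREE]
Op 4: c = malloc(14) -> c = 9; heap: [0-8 ALLOC][9-22 ALLOC][23-48 FREE]
Op 5: d = malloc(7) -> d = 23; heap: [0-8 ALLOC][9-22 ALLOC][23-29 ALLOC][30-48 FREE]
Op 6: free(b) -> (freed b); heap: [0-8 FREE][9-22 ALLOC][23-29 ALLOC][30-48 FREE]
Op 7: e = malloc(1) -> e = 0; heap: [0-0 ALLOC][1-8 FREE][9-22 ALLOC][23-29 ALLOC][30-48 FREE]
Op 8: d = realloc(d, 12) -> d = 23; heap: [0-0 ALLOC][1-8 FREE][9-22 ALLOC][23-34 ALLOC][35-48 FREE]
malloc(6): first-fit scan over [0-0 ALLOC][1-8 FREE][9-22 ALLOC][23-34 ALLOC][35-48 FREE] -> 1

Answer: 1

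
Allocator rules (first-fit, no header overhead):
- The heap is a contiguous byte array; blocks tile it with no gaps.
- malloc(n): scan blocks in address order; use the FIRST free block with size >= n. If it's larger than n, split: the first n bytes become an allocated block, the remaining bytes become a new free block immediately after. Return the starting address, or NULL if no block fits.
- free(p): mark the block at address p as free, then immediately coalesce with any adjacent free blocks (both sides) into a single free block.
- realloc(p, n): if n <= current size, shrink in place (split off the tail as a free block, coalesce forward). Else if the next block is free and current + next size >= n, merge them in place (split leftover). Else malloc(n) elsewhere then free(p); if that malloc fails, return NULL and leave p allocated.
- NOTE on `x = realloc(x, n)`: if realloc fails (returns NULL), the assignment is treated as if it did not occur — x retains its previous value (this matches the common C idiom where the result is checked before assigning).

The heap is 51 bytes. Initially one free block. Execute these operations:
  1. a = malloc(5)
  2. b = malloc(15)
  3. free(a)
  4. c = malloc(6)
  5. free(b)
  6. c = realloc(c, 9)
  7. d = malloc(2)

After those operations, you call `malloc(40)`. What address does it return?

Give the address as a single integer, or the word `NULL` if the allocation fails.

Op 1: a = malloc(5) -> a = 0; heap: [0-4 ALLOC][5-50 FREE]
Op 2: b = malloc(15) -> b = 5; heap: [0-4 ALLOC][5-19 ALLOC][20-50 FREE]
Op 3: free(a) -> (freed a); heap: [0-4 FREE][5-19 ALLOC][20-50 FREE]
Op 4: c = malloc(6) -> c = 20; heap: [0-4 FREE][5-19 ALLOC][20-25 ALLOC][26-50 FREE]
Op 5: free(b) -> (freed b); heap: [0-19 FREE][20-25 ALLOC][26-50 FREE]
Op 6: c = realloc(c, 9) -> c = 20; heap: [0-19 FREE][20-28 ALLOC][29-50 FREE]
Op 7: d = malloc(2) -> d = 0; heap: [0-1 ALLOC][2-19 FREE][20-28 ALLOC][29-50 FREE]
malloc(40): first-fit scan over [0-1 ALLOC][2-19 FREE][20-28 ALLOC][29-50 FREE] -> NULL

Answer: NULL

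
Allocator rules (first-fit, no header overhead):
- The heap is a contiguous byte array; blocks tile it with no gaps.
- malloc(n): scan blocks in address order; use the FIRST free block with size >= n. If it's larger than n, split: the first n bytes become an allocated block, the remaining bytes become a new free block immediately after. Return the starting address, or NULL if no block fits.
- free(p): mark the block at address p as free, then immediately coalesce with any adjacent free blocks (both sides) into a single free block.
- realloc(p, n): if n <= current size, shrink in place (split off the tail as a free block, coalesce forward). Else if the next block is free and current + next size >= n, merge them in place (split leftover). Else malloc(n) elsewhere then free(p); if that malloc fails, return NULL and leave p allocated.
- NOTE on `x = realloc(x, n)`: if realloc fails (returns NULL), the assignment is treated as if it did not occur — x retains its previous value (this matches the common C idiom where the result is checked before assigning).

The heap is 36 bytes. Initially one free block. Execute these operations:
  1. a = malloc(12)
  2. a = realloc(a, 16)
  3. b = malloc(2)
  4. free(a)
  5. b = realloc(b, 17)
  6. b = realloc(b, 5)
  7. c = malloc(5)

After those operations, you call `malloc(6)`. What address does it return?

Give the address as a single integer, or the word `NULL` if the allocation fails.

Answer: 5

Derivation:
Op 1: a = malloc(12) -> a = 0; heap: [0-11 ALLOC][12-35 FREE]
Op 2: a = realloc(a, 16) -> a = 0; heap: [0-15 ALLOC][16-35 FREE]
Op 3: b = malloc(2) -> b = 16; heap: [0-15 ALLOC][16-17 ALLOC][18-35 FREE]
Op 4: free(a) -> (freed a); heap: [0-15 FREE][16-17 ALLOC][18-35 FREE]
Op 5: b = realloc(b, 17) -> b = 16; heap: [0-15 FREE][16-32 ALLOC][33-35 FREE]
Op 6: b = realloc(b, 5) -> b = 16; heap: [0-15 FREE][16-20 ALLOC][21-35 FREE]
Op 7: c = malloc(5) -> c = 0; heap: [0-4 ALLOC][5-15 FREE][16-20 ALLOC][21-35 FREE]
malloc(6): first-fit scan over [0-4 ALLOC][5-15 FREE][16-20 ALLOC][21-35 FREE] -> 5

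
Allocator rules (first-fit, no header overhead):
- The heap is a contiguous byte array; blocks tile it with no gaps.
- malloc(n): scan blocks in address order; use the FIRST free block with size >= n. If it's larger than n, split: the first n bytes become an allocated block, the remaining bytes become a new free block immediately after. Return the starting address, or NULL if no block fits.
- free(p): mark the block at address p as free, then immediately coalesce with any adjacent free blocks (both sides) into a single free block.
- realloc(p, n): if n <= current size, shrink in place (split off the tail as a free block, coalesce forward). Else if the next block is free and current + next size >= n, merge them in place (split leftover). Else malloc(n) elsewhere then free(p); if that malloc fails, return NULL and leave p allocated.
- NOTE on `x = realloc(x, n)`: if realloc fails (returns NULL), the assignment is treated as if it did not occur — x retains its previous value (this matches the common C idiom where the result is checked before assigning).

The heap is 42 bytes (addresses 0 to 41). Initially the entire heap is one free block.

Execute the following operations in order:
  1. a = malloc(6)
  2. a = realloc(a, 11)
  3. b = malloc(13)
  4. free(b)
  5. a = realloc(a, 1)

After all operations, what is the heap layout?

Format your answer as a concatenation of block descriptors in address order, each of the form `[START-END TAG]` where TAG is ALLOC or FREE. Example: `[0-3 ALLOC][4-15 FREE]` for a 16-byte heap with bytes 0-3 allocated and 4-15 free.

Op 1: a = malloc(6) -> a = 0; heap: [0-5 ALLOC][6-41 FREE]
Op 2: a = realloc(a, 11) -> a = 0; heap: [0-10 ALLOC][11-41 FREE]
Op 3: b = malloc(13) -> b = 11; heap: [0-10 ALLOC][11-23 ALLOC][24-41 FREE]
Op 4: free(b) -> (freed b); heap: [0-10 ALLOC][11-41 FREE]
Op 5: a = realloc(a, 1) -> a = 0; heap: [0-0 ALLOC][1-41 FREE]

Answer: [0-0 ALLOC][1-41 FREE]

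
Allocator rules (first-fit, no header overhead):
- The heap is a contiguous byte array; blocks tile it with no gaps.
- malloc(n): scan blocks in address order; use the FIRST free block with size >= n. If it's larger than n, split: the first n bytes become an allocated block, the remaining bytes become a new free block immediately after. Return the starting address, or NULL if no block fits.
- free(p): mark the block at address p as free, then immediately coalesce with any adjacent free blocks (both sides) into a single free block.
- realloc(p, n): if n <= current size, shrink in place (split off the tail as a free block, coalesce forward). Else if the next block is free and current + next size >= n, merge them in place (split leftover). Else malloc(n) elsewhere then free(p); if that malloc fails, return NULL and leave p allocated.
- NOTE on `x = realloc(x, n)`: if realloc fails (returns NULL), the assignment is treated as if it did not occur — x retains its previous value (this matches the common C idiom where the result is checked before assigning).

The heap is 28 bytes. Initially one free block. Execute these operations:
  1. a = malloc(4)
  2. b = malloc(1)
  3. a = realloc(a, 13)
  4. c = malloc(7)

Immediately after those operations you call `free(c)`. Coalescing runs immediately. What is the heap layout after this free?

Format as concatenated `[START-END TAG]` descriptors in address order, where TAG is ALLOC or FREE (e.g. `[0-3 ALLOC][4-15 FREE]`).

Op 1: a = malloc(4) -> a = 0; heap: [0-3 ALLOC][4-27 FREE]
Op 2: b = malloc(1) -> b = 4; heap: [0-3 ALLOC][4-4 ALLOC][5-27 FREE]
Op 3: a = realloc(a, 13) -> a = 5; heap: [0-3 FREE][4-4 ALLOC][5-17 ALLOC][18-27 FREE]
Op 4: c = malloc(7) -> c = 18; heap: [0-3 FREE][4-4 ALLOC][5-17 ALLOC][18-24 ALLOC][25-27 FREE]
free(c): c = 18 -> block [18-24 ALLOC]; mark free, coalesce with adjacent free neighbors -> [0-3 FREE][4-4 ALLOC][5-17 ALLOC][18-27 FREE]

Answer: [0-3 FREE][4-4 ALLOC][5-17 ALLOC][18-27 FREE]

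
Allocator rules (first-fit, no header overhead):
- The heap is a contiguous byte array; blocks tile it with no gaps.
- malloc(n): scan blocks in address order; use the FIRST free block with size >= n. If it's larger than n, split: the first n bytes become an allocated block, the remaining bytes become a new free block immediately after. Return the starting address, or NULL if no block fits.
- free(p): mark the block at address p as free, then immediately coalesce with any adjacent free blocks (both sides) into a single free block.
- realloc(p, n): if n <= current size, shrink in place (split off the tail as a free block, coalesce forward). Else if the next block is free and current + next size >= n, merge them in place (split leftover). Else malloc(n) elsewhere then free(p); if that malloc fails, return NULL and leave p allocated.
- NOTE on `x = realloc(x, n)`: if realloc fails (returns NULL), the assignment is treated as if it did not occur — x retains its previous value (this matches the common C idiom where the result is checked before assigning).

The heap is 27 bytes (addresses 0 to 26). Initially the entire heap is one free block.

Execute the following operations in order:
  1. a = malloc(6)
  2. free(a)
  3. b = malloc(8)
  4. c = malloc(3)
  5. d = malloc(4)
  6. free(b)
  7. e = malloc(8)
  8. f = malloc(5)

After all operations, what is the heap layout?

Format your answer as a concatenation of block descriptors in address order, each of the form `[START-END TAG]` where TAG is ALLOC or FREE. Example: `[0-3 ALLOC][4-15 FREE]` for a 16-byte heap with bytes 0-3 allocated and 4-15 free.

Op 1: a = malloc(6) -> a = 0; heap: [0-5 ALLOC][6-26 FREE]
Op 2: free(a) -> (freed a); heap: [0-26 FREE]
Op 3: b = malloc(8) -> b = 0; heap: [0-7 ALLOC][8-26 FREE]
Op 4: c = malloc(3) -> c = 8; heap: [0-7 ALLOC][8-10 ALLOC][11-26 FREE]
Op 5: d = malloc(4) -> d = 11; heap: [0-7 ALLOC][8-10 ALLOC][11-14 ALLOC][15-26 FREE]
Op 6: free(b) -> (freed b); heap: [0-7 FREE][8-10 ALLOC][11-14 ALLOC][15-26 FREE]
Op 7: e = malloc(8) -> e = 0; heap: [0-7 ALLOC][8-10 ALLOC][11-14 ALLOC][15-26 FREE]
Op 8: f = malloc(5) -> f = 15; heap: [0-7 ALLOC][8-10 ALLOC][11-14 ALLOC][15-19 ALLOC][20-26 FREE]

Answer: [0-7 ALLOC][8-10 ALLOC][11-14 ALLOC][15-19 ALLOC][20-26 FREE]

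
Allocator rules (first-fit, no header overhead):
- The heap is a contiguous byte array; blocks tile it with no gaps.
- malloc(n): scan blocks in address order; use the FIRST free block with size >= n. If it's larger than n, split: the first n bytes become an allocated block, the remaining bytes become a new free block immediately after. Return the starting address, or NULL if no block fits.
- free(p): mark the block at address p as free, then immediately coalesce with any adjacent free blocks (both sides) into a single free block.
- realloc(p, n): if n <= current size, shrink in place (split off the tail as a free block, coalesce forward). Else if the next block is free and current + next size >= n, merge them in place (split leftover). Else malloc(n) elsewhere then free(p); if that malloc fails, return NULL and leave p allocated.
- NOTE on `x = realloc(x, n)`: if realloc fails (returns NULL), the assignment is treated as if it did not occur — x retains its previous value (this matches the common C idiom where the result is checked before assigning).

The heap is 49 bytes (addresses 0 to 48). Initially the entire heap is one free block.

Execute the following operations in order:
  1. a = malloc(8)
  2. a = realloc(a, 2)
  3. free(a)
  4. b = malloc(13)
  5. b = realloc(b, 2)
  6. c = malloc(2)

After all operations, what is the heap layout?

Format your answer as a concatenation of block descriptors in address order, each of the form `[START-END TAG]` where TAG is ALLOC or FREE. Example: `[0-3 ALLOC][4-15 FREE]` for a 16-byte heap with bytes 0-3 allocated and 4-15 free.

Op 1: a = malloc(8) -> a = 0; heap: [0-7 ALLOC][8-48 FREE]
Op 2: a = realloc(a, 2) -> a = 0; heap: [0-1 ALLOC][2-48 FREE]
Op 3: free(a) -> (freed a); heap: [0-48 FREE]
Op 4: b = malloc(13) -> b = 0; heap: [0-12 ALLOC][13-48 FREE]
Op 5: b = realloc(b, 2) -> b = 0; heap: [0-1 ALLOC][2-48 FREE]
Op 6: c = malloc(2) -> c = 2; heap: [0-1 ALLOC][2-3 ALLOC][4-48 FREE]

Answer: [0-1 ALLOC][2-3 ALLOC][4-48 FREE]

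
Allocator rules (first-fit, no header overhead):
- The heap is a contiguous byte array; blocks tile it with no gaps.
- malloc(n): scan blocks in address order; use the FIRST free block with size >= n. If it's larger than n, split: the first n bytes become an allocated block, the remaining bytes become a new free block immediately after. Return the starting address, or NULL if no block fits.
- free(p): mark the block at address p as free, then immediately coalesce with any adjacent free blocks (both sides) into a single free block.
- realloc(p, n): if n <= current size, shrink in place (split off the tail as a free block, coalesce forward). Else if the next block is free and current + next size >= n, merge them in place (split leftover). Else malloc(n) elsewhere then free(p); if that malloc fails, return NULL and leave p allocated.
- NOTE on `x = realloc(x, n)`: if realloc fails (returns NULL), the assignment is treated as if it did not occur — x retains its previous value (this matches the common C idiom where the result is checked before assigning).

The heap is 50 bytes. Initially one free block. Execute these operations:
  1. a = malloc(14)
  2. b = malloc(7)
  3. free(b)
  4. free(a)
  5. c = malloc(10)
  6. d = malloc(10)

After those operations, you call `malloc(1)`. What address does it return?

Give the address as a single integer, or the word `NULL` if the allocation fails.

Op 1: a = malloc(14) -> a = 0; heap: [0-13 ALLOC][14-49 FREE]
Op 2: b = malloc(7) -> b = 14; heap: [0-13 ALLOC][14-20 ALLOC][21-49 FREE]
Op 3: free(b) -> (freed b); heap: [0-13 ALLOC][14-49 FREE]
Op 4: free(a) -> (freed a); heap: [0-49 FREE]
Op 5: c = malloc(10) -> c = 0; heap: [0-9 ALLOC][10-49 FREE]
Op 6: d = malloc(10) -> d = 10; heap: [0-9 ALLOC][10-19 ALLOC][20-49 FREE]
malloc(1): first-fit scan over [0-9 ALLOC][10-19 ALLOC][20-49 FREE] -> 20

Answer: 20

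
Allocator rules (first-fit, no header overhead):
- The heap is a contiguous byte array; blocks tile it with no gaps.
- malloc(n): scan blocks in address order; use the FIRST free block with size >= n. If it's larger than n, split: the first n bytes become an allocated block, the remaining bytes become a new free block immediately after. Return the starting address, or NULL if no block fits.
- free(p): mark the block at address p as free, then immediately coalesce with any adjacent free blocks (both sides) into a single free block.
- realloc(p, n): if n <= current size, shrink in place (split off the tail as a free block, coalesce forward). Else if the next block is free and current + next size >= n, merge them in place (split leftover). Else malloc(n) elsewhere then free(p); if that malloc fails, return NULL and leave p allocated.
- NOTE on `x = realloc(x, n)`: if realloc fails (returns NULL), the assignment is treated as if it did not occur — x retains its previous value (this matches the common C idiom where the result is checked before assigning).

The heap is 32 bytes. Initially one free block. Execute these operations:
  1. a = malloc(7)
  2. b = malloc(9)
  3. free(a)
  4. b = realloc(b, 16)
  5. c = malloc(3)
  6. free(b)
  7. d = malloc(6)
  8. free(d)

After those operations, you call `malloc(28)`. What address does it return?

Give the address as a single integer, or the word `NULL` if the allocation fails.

Op 1: a = malloc(7) -> a = 0; heap: [0-6 ALLOC][7-31 FREE]
Op 2: b = malloc(9) -> b = 7; heap: [0-6 ALLOC][7-15 ALLOC][16-31 FREE]
Op 3: free(a) -> (freed a); heap: [0-6 FREE][7-15 ALLOC][16-31 FREE]
Op 4: b = realloc(b, 16) -> b = 7; heap: [0-6 FREE][7-22 ALLOC][23-31 FREE]
Op 5: c = malloc(3) -> c = 0; heap: [0-2 ALLOC][3-6 FREE][7-22 ALLOC][23-31 FREE]
Op 6: free(b) -> (freed b); heap: [0-2 ALLOC][3-31 FREE]
Op 7: d = malloc(6) -> d = 3; heap: [0-2 ALLOC][3-8 ALLOC][9-31 FREE]
Op 8: free(d) -> (freed d); heap: [0-2 ALLOC][3-31 FREE]
malloc(28): first-fit scan over [0-2 ALLOC][3-31 FREE] -> 3

Answer: 3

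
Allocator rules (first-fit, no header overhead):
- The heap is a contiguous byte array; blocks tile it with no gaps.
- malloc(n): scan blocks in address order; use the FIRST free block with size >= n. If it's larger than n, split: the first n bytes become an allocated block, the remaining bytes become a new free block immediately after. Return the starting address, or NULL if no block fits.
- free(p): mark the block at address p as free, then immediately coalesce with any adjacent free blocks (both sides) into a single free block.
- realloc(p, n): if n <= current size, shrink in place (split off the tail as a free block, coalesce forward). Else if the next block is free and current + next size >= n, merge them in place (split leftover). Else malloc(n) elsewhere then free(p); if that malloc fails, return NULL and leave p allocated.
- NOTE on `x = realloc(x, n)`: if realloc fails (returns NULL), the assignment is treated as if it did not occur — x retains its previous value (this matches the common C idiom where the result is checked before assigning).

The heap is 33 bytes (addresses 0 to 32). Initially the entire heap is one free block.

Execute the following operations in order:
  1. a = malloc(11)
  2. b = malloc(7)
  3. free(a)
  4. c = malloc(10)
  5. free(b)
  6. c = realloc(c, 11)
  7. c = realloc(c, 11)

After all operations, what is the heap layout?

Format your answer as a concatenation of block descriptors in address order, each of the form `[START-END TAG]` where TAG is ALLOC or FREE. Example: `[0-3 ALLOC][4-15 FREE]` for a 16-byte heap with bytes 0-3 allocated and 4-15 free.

Answer: [0-10 ALLOC][11-32 FREE]

Derivation:
Op 1: a = malloc(11) -> a = 0; heap: [0-10 ALLOC][11-32 FREE]
Op 2: b = malloc(7) -> b = 11; heap: [0-10 ALLOC][11-17 ALLOC][18-32 FREE]
Op 3: free(a) -> (freed a); heap: [0-10 FREE][11-17 ALLOC][18-32 FREE]
Op 4: c = malloc(10) -> c = 0; heap: [0-9 ALLOC][10-10 FREE][11-17 ALLOC][18-32 FREE]
Op 5: free(b) -> (freed b); heap: [0-9 ALLOC][10-32 FREE]
Op 6: c = realloc(c, 11) -> c = 0; heap: [0-10 ALLOC][11-32 FREE]
Op 7: c = realloc(c, 11) -> c = 0; heap: [0-10 ALLOC][11-32 FREE]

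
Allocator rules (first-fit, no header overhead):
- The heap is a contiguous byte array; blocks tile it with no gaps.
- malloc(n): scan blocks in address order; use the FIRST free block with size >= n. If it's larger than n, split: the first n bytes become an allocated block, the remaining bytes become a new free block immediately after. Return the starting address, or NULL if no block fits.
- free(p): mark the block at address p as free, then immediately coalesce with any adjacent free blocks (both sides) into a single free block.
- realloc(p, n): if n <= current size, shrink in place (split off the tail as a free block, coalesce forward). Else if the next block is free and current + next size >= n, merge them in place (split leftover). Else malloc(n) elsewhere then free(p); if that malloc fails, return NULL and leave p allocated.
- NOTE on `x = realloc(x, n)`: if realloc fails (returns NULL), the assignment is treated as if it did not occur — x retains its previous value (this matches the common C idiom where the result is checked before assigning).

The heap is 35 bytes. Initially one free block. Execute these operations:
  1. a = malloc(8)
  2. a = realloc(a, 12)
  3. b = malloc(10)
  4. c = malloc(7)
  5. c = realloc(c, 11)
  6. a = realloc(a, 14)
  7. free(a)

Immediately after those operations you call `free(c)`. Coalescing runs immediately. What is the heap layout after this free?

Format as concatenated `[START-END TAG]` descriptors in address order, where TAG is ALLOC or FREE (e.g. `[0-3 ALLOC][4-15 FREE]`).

Answer: [0-11 FREE][12-21 ALLOC][22-34 FREE]

Derivation:
Op 1: a = malloc(8) -> a = 0; heap: [0-7 ALLOC][8-34 FREE]
Op 2: a = realloc(a, 12) -> a = 0; heap: [0-11 ALLOC][12-34 FREE]
Op 3: b = malloc(10) -> b = 12; heap: [0-11 ALLOC][12-21 ALLOC][22-34 FREE]
Op 4: c = malloc(7) -> c = 22; heap: [0-11 ALLOC][12-21 ALLOC][22-28 ALLOC][29-34 FREE]
Op 5: c = realloc(c, 11) -> c = 22; heap: [0-11 ALLOC][12-21 ALLOC][22-32 ALLOC][33-34 FREE]
Op 6: a = realloc(a, 14) -> NULL (a unchanged); heap: [0-11 ALLOC][12-21 ALLOC][22-32 ALLOC][33-34 FREE]
Op 7: free(a) -> (freed a); heap: [0-11 FREE][12-21 ALLOC][22-32 ALLOC][33-34 FREE]
free(c): c = 22 -> block [22-32 ALLOC]; mark free, coalesce with adjacent free neighbors -> [0-11 FREE][12-21 ALLOC][22-34 FREE]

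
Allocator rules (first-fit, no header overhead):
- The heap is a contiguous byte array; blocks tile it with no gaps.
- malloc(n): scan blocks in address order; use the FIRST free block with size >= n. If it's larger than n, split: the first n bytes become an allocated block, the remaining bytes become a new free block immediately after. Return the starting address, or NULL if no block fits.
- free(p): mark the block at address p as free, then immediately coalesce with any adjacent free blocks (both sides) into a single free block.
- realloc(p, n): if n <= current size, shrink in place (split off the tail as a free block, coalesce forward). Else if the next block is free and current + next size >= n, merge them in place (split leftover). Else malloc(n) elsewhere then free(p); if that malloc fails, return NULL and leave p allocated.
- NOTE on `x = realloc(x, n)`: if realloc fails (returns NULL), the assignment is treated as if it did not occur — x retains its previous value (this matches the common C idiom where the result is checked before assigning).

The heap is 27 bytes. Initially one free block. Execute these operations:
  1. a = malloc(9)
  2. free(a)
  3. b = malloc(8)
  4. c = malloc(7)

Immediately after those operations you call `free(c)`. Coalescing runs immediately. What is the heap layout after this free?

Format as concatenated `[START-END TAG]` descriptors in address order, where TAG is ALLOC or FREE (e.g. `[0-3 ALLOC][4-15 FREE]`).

Op 1: a = malloc(9) -> a = 0; heap: [0-8 ALLOC][9-26 FREE]
Op 2: free(a) -> (freed a); heap: [0-26 FREE]
Op 3: b = malloc(8) -> b = 0; heap: [0-7 ALLOC][8-26 FREE]
Op 4: c = malloc(7) -> c = 8; heap: [0-7 ALLOC][8-14 ALLOC][15-26 FREE]
free(c): c = 8 -> block [8-14 ALLOC]; mark free, coalesce with adjacent free neighbors -> [0-7 ALLOC][8-26 FREE]

Answer: [0-7 ALLOC][8-26 FREE]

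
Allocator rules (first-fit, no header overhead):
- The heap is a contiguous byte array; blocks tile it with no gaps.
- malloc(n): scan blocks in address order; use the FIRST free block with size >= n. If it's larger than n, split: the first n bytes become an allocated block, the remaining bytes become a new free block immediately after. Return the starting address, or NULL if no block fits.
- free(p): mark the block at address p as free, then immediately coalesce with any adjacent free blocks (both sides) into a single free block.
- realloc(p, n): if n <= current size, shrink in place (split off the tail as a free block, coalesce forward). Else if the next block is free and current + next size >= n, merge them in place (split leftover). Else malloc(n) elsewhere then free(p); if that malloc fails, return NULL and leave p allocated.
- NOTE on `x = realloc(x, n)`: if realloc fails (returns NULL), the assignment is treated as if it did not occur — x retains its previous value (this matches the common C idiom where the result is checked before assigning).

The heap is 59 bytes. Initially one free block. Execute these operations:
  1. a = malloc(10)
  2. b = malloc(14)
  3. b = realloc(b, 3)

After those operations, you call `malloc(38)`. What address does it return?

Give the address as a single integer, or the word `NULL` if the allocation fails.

Answer: 13

Derivation:
Op 1: a = malloc(10) -> a = 0; heap: [0-9 ALLOC][10-58 FREE]
Op 2: b = malloc(14) -> b = 10; heap: [0-9 ALLOC][10-23 ALLOC][24-58 FREE]
Op 3: b = realloc(b, 3) -> b = 10; heap: [0-9 ALLOC][10-12 ALLOC][13-58 FREE]
malloc(38): first-fit scan over [0-9 ALLOC][10-12 ALLOC][13-58 FREE] -> 13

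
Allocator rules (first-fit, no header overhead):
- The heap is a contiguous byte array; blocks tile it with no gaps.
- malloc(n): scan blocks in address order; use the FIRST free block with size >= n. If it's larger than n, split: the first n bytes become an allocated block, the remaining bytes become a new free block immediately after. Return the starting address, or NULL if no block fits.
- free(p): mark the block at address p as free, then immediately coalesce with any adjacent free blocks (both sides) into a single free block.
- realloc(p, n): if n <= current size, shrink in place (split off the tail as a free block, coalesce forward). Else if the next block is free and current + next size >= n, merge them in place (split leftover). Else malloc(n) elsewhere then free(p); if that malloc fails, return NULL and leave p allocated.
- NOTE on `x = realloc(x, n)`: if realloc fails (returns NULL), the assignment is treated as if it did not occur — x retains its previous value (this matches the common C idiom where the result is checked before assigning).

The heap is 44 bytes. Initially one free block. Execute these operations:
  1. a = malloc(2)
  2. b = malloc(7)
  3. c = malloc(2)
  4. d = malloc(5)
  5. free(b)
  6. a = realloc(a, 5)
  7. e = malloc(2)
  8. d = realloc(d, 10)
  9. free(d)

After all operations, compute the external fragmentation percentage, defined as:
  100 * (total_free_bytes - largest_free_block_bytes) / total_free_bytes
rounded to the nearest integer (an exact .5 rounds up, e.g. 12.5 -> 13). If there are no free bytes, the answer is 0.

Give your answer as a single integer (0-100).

Op 1: a = malloc(2) -> a = 0; heap: [0-1 ALLOC][2-43 FREE]
Op 2: b = malloc(7) -> b = 2; heap: [0-1 ALLOC][2-8 ALLOC][9-43 FREE]
Op 3: c = malloc(2) -> c = 9; heap: [0-1 ALLOC][2-8 ALLOC][9-10 ALLOC][11-43 FREE]
Op 4: d = malloc(5) -> d = 11; heap: [0-1 ALLOC][2-8 ALLOC][9-10 ALLOC][11-15 ALLOC][16-43 FREE]
Op 5: free(b) -> (freed b); heap: [0-1 ALLOC][2-8 FREE][9-10 ALLOC][11-15 ALLOC][16-43 FREE]
Op 6: a = realloc(a, 5) -> a = 0; heap: [0-4 ALLOC][5-8 FREE][9-10 ALLOC][11-15 ALLOC][16-43 FREE]
Op 7: e = malloc(2) -> e = 5; heap: [0-4 ALLOC][5-6 ALLOC][7-8 FREE][9-10 ALLOC][11-15 ALLOC][16-43 FREE]
Op 8: d = realloc(d, 10) -> d = 11; heap: [0-4 ALLOC][5-6 ALLOC][7-8 FREE][9-10 ALLOC][11-20 ALLOC][21-43 FREE]
Op 9: free(d) -> (freed d); heap: [0-4 ALLOC][5-6 ALLOC][7-8 FREE][9-10 ALLOC][11-43 FREE]
Free blocks: [2 33] total_free=35 largest=33 -> 100*(35-33)/35 = 200/35 ≈ 5.714 -> rounds to 6

Answer: 6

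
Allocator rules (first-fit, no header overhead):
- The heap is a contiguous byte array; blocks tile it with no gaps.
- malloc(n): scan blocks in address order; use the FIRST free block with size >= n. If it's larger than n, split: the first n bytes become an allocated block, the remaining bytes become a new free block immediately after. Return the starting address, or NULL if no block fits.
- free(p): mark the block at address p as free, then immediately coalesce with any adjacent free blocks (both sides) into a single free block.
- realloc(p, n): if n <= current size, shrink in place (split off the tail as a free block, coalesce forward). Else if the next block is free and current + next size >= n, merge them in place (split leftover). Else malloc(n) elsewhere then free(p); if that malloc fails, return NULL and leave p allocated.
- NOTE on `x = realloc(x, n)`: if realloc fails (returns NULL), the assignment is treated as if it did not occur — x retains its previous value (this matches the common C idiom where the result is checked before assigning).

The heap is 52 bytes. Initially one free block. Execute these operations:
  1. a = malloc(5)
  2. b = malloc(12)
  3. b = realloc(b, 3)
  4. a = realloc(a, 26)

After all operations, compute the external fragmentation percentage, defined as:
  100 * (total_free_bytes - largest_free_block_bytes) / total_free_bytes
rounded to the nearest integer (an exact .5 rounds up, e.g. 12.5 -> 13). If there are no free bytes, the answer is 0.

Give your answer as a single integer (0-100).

Op 1: a = malloc(5) -> a = 0; heap: [0-4 ALLOC][5-51 FREE]
Op 2: b = malloc(12) -> b = 5; heap: [0-4 ALLOC][5-16 ALLOC][17-51 FREE]
Op 3: b = realloc(b, 3) -> b = 5; heap: [0-4 ALLOC][5-7 ALLOC][8-51 FREE]
Op 4: a = realloc(a, 26) -> a = 8; heap: [0-4 FREE][5-7 ALLOC][8-33 ALLOC][34-51 FREE]
Free blocks: [5 18] total_free=23 largest=18 -> 100*(23-18)/23 = 500/23 ≈ 21.739 -> rounds to 22

Answer: 22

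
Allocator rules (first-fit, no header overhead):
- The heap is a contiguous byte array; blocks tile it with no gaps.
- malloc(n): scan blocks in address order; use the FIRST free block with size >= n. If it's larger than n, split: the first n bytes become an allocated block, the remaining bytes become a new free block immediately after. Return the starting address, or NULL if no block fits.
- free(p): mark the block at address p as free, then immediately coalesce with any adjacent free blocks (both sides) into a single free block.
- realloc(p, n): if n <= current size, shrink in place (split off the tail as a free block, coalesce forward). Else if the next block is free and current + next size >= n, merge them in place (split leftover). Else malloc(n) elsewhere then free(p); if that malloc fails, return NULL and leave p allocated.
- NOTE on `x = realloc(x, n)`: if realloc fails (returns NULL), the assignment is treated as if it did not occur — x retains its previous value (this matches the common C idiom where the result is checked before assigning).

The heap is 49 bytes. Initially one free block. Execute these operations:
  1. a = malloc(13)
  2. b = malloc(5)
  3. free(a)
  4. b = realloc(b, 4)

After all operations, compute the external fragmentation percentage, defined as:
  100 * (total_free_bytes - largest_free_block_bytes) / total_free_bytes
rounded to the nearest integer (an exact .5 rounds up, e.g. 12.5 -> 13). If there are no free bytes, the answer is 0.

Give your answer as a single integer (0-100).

Answer: 29

Derivation:
Op 1: a = malloc(13) -> a = 0; heap: [0-12 ALLOC][13-48 FREE]
Op 2: b = malloc(5) -> b = 13; heap: [0-12 ALLOC][13-17 ALLOC][18-48 FREE]
Op 3: free(a) -> (freed a); heap: [0-12 FREE][13-17 ALLOC][18-48 FREE]
Op 4: b = realloc(b, 4) -> b = 13; heap: [0-12 FREE][13-16 ALLOC][17-48 FREE]
Free blocks: [13 32] total_free=45 largest=32 -> 100*(45-32)/45 = 1300/45 ≈ 28.889 -> rounds to 29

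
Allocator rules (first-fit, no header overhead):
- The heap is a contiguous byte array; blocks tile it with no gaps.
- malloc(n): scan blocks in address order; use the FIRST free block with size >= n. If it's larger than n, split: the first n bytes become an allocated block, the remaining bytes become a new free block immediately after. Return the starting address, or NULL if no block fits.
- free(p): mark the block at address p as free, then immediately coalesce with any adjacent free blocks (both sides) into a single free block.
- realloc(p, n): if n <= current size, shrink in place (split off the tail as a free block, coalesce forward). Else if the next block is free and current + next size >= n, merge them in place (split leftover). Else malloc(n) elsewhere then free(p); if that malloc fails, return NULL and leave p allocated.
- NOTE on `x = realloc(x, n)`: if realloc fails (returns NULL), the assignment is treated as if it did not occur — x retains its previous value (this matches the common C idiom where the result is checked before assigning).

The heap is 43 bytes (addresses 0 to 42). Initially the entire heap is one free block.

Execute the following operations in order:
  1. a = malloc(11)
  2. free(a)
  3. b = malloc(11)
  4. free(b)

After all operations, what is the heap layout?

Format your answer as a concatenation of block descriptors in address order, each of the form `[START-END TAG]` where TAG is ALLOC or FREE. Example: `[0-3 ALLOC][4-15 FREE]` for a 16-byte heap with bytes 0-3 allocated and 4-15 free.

Answer: [0-42 FREE]

Derivation:
Op 1: a = malloc(11) -> a = 0; heap: [0-10 ALLOC][11-42 FREE]
Op 2: free(a) -> (freed a); heap: [0-42 FREE]
Op 3: b = malloc(11) -> b = 0; heap: [0-10 ALLOC][11-42 FREE]
Op 4: free(b) -> (freed b); heap: [0-42 FREE]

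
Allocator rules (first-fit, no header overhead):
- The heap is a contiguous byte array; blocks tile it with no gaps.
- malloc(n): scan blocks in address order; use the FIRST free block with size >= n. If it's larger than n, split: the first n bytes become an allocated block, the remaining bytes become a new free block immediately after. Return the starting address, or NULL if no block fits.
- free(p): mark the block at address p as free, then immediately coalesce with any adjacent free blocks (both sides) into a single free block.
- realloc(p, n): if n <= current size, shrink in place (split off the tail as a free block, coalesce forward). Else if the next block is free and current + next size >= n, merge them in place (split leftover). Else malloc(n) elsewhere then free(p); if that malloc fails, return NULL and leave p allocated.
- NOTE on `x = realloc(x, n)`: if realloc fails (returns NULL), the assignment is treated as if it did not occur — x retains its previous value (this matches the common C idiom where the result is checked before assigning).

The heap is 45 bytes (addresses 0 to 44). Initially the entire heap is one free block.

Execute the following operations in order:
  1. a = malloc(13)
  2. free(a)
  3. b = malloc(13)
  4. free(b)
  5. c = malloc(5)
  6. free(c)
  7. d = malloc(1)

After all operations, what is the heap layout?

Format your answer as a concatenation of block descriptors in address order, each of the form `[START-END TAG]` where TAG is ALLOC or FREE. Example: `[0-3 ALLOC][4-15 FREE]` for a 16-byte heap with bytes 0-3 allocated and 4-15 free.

Answer: [0-0 ALLOC][1-44 FREE]

Derivation:
Op 1: a = malloc(13) -> a = 0; heap: [0-12 ALLOC][13-44 FREE]
Op 2: free(a) -> (freed a); heap: [0-44 FREE]
Op 3: b = malloc(13) -> b = 0; heap: [0-12 ALLOC][13-44 FREE]
Op 4: free(b) -> (freed b); heap: [0-44 FREE]
Op 5: c = malloc(5) -> c = 0; heap: [0-4 ALLOC][5-44 FREE]
Op 6: free(c) -> (freed c); heap: [0-44 FREE]
Op 7: d = malloc(1) -> d = 0; heap: [0-0 ALLOC][1-44 FREE]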